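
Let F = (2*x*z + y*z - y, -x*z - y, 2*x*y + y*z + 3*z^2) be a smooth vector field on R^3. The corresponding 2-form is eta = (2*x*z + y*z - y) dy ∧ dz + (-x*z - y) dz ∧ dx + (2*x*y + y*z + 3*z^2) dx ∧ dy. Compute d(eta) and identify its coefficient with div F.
d(eta) = (y + 8*z - 1) dx ∧ dy ∧ dz; div F = y + 8*z - 1

For a 2-form in R^3 of the form above, applying d gives a 3-form with coefficient ∂P/∂x + ∂Q/∂y + ∂R/∂z:
  ∂P/∂x = 2*z
  ∂Q/∂y = -1
  ∂R/∂z = y + 6*z
Sum = y + 8*z - 1, which is exactly div F.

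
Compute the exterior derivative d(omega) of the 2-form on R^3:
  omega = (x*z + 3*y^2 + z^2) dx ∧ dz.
d(omega) = (-6*y) dx ∧ dy ∧ dz

For a 2-form omega = sum_{i<j} g_{ij} dx_i ∧ dx_j, the exterior derivative is
  d(omega) = sum_{i<j} d(g_{ij}) ∧ dx_i ∧ dx_j = sum_{i<j, k} (∂g_{ij}/∂x_k) dx_k ∧ dx_i ∧ dx_j.
Expand each term, using dx_k ∧ dx_i ∧ dx_j = sgn(permutation) dx_{(a)} ∧ dx_{(b)} ∧ dx_{(c)} with (a < b < c) sorted:
  d(x*z + 3*y^2 + z^2) includes (∂/∂y)(x*z + 3*y^2 + z^2) dy = (6*y) dy, which multiplied by dx ∧ dz gives (-6*y) dx ∧ dy ∧ dz
Collecting like 3-forms: d(omega) = (-6*y) dx ∧ dy ∧ dz.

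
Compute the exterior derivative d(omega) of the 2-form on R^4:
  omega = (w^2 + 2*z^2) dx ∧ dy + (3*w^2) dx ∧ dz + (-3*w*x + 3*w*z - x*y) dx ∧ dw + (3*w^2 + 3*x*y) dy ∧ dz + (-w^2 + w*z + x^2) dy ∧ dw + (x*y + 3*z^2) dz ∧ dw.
d(omega) = (3*y + 4*z) dx ∧ dy ∧ dz + (2*w + 3*x) dx ∧ dy ∧ dw + (3*w + y) dx ∧ dz ∧ dw + (5*w + x) dy ∧ dz ∧ dw

For a 2-form omega = sum_{i<j} g_{ij} dx_i ∧ dx_j, the exterior derivative is
  d(omega) = sum_{i<j} d(g_{ij}) ∧ dx_i ∧ dx_j = sum_{i<j, k} (∂g_{ij}/∂x_k) dx_k ∧ dx_i ∧ dx_j.
Expand each term, using dx_k ∧ dx_i ∧ dx_j = sgn(permutation) dx_{(a)} ∧ dx_{(b)} ∧ dx_{(c)} with (a < b < c) sorted:
  d(w^2 + 2*z^2) includes (∂/∂z)(w^2 + 2*z^2) dz = (4*z) dz, which multiplied by dx ∧ dy gives (4*z) dx ∧ dy ∧ dz
  d(w^2 + 2*z^2) includes (∂/∂w)(w^2 + 2*z^2) dw = (2*w) dw, which multiplied by dx ∧ dy gives (2*w) dx ∧ dy ∧ dw
  d(3*w^2) includes (∂/∂w)(3*w^2) dw = (6*w) dw, which multiplied by dx ∧ dz gives (6*w) dx ∧ dz ∧ dw
  d(-3*w*x + 3*w*z - x*y) includes (∂/∂y)(-3*w*x + 3*w*z - x*y) dy = (-x) dy, which multiplied by dx ∧ dw gives (x) dx ∧ dy ∧ dw
  d(-3*w*x + 3*w*z - x*y) includes (∂/∂z)(-3*w*x + 3*w*z - x*y) dz = (3*w) dz, which multiplied by dx ∧ dw gives (-3*w) dx ∧ dz ∧ dw
  d(3*w^2 + 3*x*y) includes (∂/∂x)(3*w^2 + 3*x*y) dx = (3*y) dx, which multiplied by dy ∧ dz gives (3*y) dx ∧ dy ∧ dz
  d(3*w^2 + 3*x*y) includes (∂/∂w)(3*w^2 + 3*x*y) dw = (6*w) dw, which multiplied by dy ∧ dz gives (6*w) dy ∧ dz ∧ dw
  d(-w^2 + w*z + x^2) includes (∂/∂x)(-w^2 + w*z + x^2) dx = (2*x) dx, which multiplied by dy ∧ dw gives (2*x) dx ∧ dy ∧ dw
  d(-w^2 + w*z + x^2) includes (∂/∂z)(-w^2 + w*z + x^2) dz = (w) dz, which multiplied by dy ∧ dw gives (-w) dy ∧ dz ∧ dw
  d(x*y + 3*z^2) includes (∂/∂x)(x*y + 3*z^2) dx = (y) dx, which multiplied by dz ∧ dw gives (y) dx ∧ dz ∧ dw
  d(x*y + 3*z^2) includes (∂/∂y)(x*y + 3*z^2) dy = (x) dy, which multiplied by dz ∧ dw gives (x) dy ∧ dz ∧ dw
Collecting like 3-forms: d(omega) = (3*y + 4*z) dx ∧ dy ∧ dz + (2*w + 3*x) dx ∧ dy ∧ dw + (3*w + y) dx ∧ dz ∧ dw + (5*w + x) dy ∧ dz ∧ dw.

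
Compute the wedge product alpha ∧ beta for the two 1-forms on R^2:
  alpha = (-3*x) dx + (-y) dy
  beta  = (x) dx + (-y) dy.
alpha ∧ beta = (4*x*y) dx ∧ dy

Distribute the wedge, using dx_i ∧ dx_j = -dx_j ∧ dx_i and dx_i ∧ dx_i = 0. For each pair (i, j) with i < j, the coefficient of dx_i ∧ dx_j in alpha ∧ beta is (alpha_i * beta_j - alpha_j * beta_i). Collecting: alpha ∧ beta = (4*x*y) dx ∧ dy.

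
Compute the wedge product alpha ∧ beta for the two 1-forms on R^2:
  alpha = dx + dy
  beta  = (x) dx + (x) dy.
alpha ∧ beta = 0

Distribute the wedge, using dx_i ∧ dx_j = -dx_j ∧ dx_i and dx_i ∧ dx_i = 0. For each pair (i, j) with i < j, the coefficient of dx_i ∧ dx_j in alpha ∧ beta is (alpha_i * beta_j - alpha_j * beta_i). Collecting: alpha ∧ beta = 0.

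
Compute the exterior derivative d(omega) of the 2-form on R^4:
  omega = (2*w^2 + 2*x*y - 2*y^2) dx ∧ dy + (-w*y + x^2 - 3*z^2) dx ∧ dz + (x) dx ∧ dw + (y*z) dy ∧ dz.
d(omega) = (4*w) dx ∧ dy ∧ dw + (w) dx ∧ dy ∧ dz + (-y) dx ∧ dz ∧ dw

For a 2-form omega = sum_{i<j} g_{ij} dx_i ∧ dx_j, the exterior derivative is
  d(omega) = sum_{i<j} d(g_{ij}) ∧ dx_i ∧ dx_j = sum_{i<j, k} (∂g_{ij}/∂x_k) dx_k ∧ dx_i ∧ dx_j.
Expand each term, using dx_k ∧ dx_i ∧ dx_j = sgn(permutation) dx_{(a)} ∧ dx_{(b)} ∧ dx_{(c)} with (a < b < c) sorted:
  d(2*w^2 + 2*x*y - 2*y^2) includes (∂/∂w)(2*w^2 + 2*x*y - 2*y^2) dw = (4*w) dw, which multiplied by dx ∧ dy gives (4*w) dx ∧ dy ∧ dw
  d(-w*y + x^2 - 3*z^2) includes (∂/∂y)(-w*y + x^2 - 3*z^2) dy = (-w) dy, which multiplied by dx ∧ dz gives (w) dx ∧ dy ∧ dz
  d(-w*y + x^2 - 3*z^2) includes (∂/∂w)(-w*y + x^2 - 3*z^2) dw = (-y) dw, which multiplied by dx ∧ dz gives (-y) dx ∧ dz ∧ dw
Collecting like 3-forms: d(omega) = (4*w) dx ∧ dy ∧ dw + (w) dx ∧ dy ∧ dz + (-y) dx ∧ dz ∧ dw.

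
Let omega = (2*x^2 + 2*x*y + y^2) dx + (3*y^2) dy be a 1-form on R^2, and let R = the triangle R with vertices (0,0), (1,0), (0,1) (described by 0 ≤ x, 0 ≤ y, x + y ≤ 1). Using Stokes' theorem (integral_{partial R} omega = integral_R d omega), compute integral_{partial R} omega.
integral_(partial R) omega = -2/3

Stokes: integral_partial_R omega = integral_R d omega with d omega = (∂Q/∂x - ∂P/∂y) dx ∧ dy.
  ∂Q/∂x = 0
  ∂P/∂y = 2*x + 2*y
  integrand = ∂Q/∂x - ∂P/∂y = -2*x - 2*y.
Integrating over R: integral_0^1 integral_0^{1-x} (-2*x - 2*y) dy dx = -2/3.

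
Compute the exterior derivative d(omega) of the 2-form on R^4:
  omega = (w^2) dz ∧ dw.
d(omega) = 0

For a 2-form omega = sum_{i<j} g_{ij} dx_i ∧ dx_j, the exterior derivative is
  d(omega) = sum_{i<j} d(g_{ij}) ∧ dx_i ∧ dx_j = sum_{i<j, k} (∂g_{ij}/∂x_k) dx_k ∧ dx_i ∧ dx_j.
Expand each term, using dx_k ∧ dx_i ∧ dx_j = sgn(permutation) dx_{(a)} ∧ dx_{(b)} ∧ dx_{(c)} with (a < b < c) sorted:

Collecting like 3-forms: d(omega) = 0.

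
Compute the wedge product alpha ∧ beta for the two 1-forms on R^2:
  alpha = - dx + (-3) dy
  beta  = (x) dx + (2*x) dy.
alpha ∧ beta = (x) dx ∧ dy

Distribute the wedge, using dx_i ∧ dx_j = -dx_j ∧ dx_i and dx_i ∧ dx_i = 0. For each pair (i, j) with i < j, the coefficient of dx_i ∧ dx_j in alpha ∧ beta is (alpha_i * beta_j - alpha_j * beta_i). Collecting: alpha ∧ beta = (x) dx ∧ dy.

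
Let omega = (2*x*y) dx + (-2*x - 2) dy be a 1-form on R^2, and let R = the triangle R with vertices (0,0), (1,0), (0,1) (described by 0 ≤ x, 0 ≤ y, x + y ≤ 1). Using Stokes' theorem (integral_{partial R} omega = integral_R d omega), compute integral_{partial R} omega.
integral_(partial R) omega = -4/3

Stokes: integral_partial_R omega = integral_R d omega with d omega = (∂Q/∂x - ∂P/∂y) dx ∧ dy.
  ∂Q/∂x = -2
  ∂P/∂y = 2*x
  integrand = ∂Q/∂x - ∂P/∂y = -2*x - 2.
Integrating over R: integral_0^1 integral_0^{1-x} (-2*x - 2) dy dx = -4/3.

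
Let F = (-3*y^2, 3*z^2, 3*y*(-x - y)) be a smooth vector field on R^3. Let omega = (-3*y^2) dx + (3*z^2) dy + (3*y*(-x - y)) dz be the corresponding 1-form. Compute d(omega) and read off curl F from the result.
d(omega) = (-3*x - 6*y - 6*z) dy ∧ dz + (3*y) dz ∧ dx + (6*y) dx ∧ dy; curl F = (-3*x - 6*y - 6*z, 3*y, 6*y)

d omega = sum_{i<j} (∂f_j/∂x_i - ∂f_i/∂x_j) dx_i ∧ dx_j. Under the identification (dy ∧ dz, dz ∧ dx, dx ∧ dy) ↔ (e_x, e_y, e_z), the coefficients are exactly the components of curl F. Compute:
  ∂R/∂y - ∂Q/∂z = (-3*x - 6*y) - (6*z) = -3*x - 6*y - 6*z
  ∂P/∂z - ∂R/∂x = (0) - (-3*y) = 3*y
  ∂Q/∂x - ∂P/∂y = (0) - (-6*y) = 6*y.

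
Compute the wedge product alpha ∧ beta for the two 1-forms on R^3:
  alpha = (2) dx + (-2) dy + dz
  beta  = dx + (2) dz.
alpha ∧ beta = (3) dx ∧ dz + (2) dx ∧ dy + (-4) dy ∧ dz

Distribute the wedge, using dx_i ∧ dx_j = -dx_j ∧ dx_i and dx_i ∧ dx_i = 0. For each pair (i, j) with i < j, the coefficient of dx_i ∧ dx_j in alpha ∧ beta is (alpha_i * beta_j - alpha_j * beta_i). Collecting: alpha ∧ beta = (3) dx ∧ dz + (2) dx ∧ dy + (-4) dy ∧ dz.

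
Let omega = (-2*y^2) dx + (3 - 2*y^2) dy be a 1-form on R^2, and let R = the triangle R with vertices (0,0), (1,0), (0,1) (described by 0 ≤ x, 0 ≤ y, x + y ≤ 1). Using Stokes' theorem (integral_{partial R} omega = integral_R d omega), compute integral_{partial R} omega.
integral_(partial R) omega = 2/3

Stokes: integral_partial_R omega = integral_R d omega with d omega = (∂Q/∂x - ∂P/∂y) dx ∧ dy.
  ∂Q/∂x = 0
  ∂P/∂y = -4*y
  integrand = ∂Q/∂x - ∂P/∂y = 4*y.
Integrating over R: integral_0^1 integral_0^{1-x} (4*y) dy dx = 2/3.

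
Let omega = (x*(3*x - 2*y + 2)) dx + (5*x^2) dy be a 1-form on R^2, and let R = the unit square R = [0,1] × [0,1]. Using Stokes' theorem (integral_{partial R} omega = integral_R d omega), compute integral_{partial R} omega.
integral_(partial R) omega = 6

Stokes: integral_partial_R omega = integral_R d omega with d omega = (∂Q/∂x - ∂P/∂y) dx ∧ dy.
  ∂Q/∂x = 10*x
  ∂P/∂y = -2*x
  integrand = ∂Q/∂x - ∂P/∂y = 12*x.
Integrating over R: integral_0^1 integral_0^1 (12*x) dx dy = 6.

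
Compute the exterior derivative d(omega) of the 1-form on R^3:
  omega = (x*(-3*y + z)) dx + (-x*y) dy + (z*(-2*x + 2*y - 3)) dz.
d(omega) = (3*x - y) dx ∧ dy + (-x - 2*z) dx ∧ dz + (2*z) dy ∧ dz

For a 1-form omega = sum_i f_i dx_i, the exterior derivative is
  d(omega) = sum_{i < j} (∂f_j/∂x_i - ∂f_i/∂x_j) dx_i ∧ dx_j.
  coefficient of dx ∧ dy: ∂f_2/∂x - ∂f_1/∂y = ∂(-x*y)/∂x - ∂(x*(-3*y + z))/∂y = 3*x - y
  coefficient of dx ∧ dz: ∂f_3/∂x - ∂f_1/∂z = ∂(z*(-2*x + 2*y - 3))/∂x - ∂(x*(-3*y + z))/∂z = -x - 2*z
  coefficient of dy ∧ dz: ∂f_3/∂y - ∂f_2/∂z = ∂(z*(-2*x + 2*y - 3))/∂y - ∂(-x*y)/∂z = 2*z
Assembling: d(omega) = (3*x - y) dx ∧ dy + (-x - 2*z) dx ∧ dz + (2*z) dy ∧ dz.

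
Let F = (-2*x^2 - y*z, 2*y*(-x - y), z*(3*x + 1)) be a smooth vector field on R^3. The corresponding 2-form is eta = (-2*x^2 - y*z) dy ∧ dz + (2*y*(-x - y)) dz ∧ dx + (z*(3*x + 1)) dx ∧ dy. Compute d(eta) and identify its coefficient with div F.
d(eta) = (-3*x - 4*y + 1) dx ∧ dy ∧ dz; div F = -3*x - 4*y + 1

For a 2-form in R^3 of the form above, applying d gives a 3-form with coefficient ∂P/∂x + ∂Q/∂y + ∂R/∂z:
  ∂P/∂x = -4*x
  ∂Q/∂y = -2*x - 4*y
  ∂R/∂z = 3*x + 1
Sum = -3*x - 4*y + 1, which is exactly div F.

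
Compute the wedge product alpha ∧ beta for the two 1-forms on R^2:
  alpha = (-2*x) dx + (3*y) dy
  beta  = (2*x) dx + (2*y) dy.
alpha ∧ beta = (-10*x*y) dx ∧ dy

Distribute the wedge, using dx_i ∧ dx_j = -dx_j ∧ dx_i and dx_i ∧ dx_i = 0. For each pair (i, j) with i < j, the coefficient of dx_i ∧ dx_j in alpha ∧ beta is (alpha_i * beta_j - alpha_j * beta_i). Collecting: alpha ∧ beta = (-10*x*y) dx ∧ dy.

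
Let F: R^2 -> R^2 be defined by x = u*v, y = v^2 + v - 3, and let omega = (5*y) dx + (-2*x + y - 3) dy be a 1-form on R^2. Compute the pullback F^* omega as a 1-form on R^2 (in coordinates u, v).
F^* omega = (5*v*(v^2 + v - 3)) du + (u*v^2 + 3*u*v - 15*u + 2*v^3 + 3*v^2 - 11*v - 6) dv

Using F^*(f dg) = (f ∘ F) d(g ∘ F), substitute each coordinate x_i by F_i(u, v) in f_i, and replace dx_i by d F_i = (∂F_i/∂u) du + (∂F_i/∂v) dv.
  For the x component: f_1(F) = 5*v^2 + 5*v - 15; d F_1 = (v) du + (u) dv
  For the y component: f_2(F) = -2*u*v + v^2 + v - 6; d F_2 = (0) du + (2*v + 1) dv
Combining and collecting du, dv coefficients:
  coeff of du: 5*v*(v^2 + v - 3)
  coeff of dv: u*v^2 + 3*u*v - 15*u + 2*v^3 + 3*v^2 - 11*v - 6
F^* omega = (5*v*(v^2 + v - 3)) du + (u*v^2 + 3*u*v - 15*u + 2*v^3 + 3*v^2 - 11*v - 6) dv.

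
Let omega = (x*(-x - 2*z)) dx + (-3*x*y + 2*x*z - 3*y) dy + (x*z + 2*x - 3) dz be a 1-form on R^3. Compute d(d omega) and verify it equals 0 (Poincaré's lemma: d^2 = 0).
d(d omega) = 0

Step 1: d omega = sum_{i<j} (∂f_j/∂x_i - ∂f_i/∂x_j) dx_i ∧ dx_j:
  coeff of dx ∧ dy: -3*y + 2*z
  coeff of dx ∧ dz: 2*x + z + 2
  coeff of dy ∧ dz: -2*x
Step 2: Apply d again to each 2-form coefficient. The only possible 3-form in R^3 is dx ∧ dy ∧ dz, with coefficient
  ∂(coeff of dy∧dz)/∂x - ∂(coeff of dx∧dz)/∂y + ∂(coeff of dx∧dy)/∂z
  = ∂/∂x (-2*x) - ∂/∂y (2*x + z + 2) + ∂/∂z (-3*y + 2*z).
Each of these terms simplifies to sums of mixed partials that cancel in pairs. The result is 0 (by equality of mixed partials for smooth functions — Schwarz / Clairaut).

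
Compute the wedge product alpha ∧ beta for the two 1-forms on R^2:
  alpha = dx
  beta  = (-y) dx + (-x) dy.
alpha ∧ beta = (-x) dx ∧ dy

Distribute the wedge, using dx_i ∧ dx_j = -dx_j ∧ dx_i and dx_i ∧ dx_i = 0. For each pair (i, j) with i < j, the coefficient of dx_i ∧ dx_j in alpha ∧ beta is (alpha_i * beta_j - alpha_j * beta_i). Collecting: alpha ∧ beta = (-x) dx ∧ dy.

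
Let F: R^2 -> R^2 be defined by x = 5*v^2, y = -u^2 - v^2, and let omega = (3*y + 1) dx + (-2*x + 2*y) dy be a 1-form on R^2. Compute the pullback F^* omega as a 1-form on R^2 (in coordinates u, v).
F^* omega = (4*u*(u^2 + 6*v^2)) du + (2*v*(-13*u^2 - 3*v^2 + 5)) dv

Using F^*(f dg) = (f ∘ F) d(g ∘ F), substitute each coordinate x_i by F_i(u, v) in f_i, and replace dx_i by d F_i = (∂F_i/∂u) du + (∂F_i/∂v) dv.
  For the x component: f_1(F) = -3*u^2 - 3*v^2 + 1; d F_1 = (0) du + (10*v) dv
  For the y component: f_2(F) = -2*u^2 - 12*v^2; d F_2 = (-2*u) du + (-2*v) dv
Combining and collecting du, dv coefficients:
  coeff of du: 4*u*(u^2 + 6*v^2)
  coeff of dv: 2*v*(-13*u^2 - 3*v^2 + 5)
F^* omega = (4*u*(u^2 + 6*v^2)) du + (2*v*(-13*u^2 - 3*v^2 + 5)) dv.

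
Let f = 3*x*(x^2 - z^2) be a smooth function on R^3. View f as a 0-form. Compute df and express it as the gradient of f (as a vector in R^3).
df = (9*x^2 - 3*z^2) dx + (0) dy + (-6*x*z) dz; grad f = (9*x^2 - 3*z^2, 0, -6*x*z)

For a 0-form f, d f = (∂f/∂x) dx + (∂f/∂y) dy + (∂f/∂z) dz. The components of the vector representation are exactly the entries of grad f in Cartesian coordinates:
  ∂f/∂x = 9*x^2 - 3*z^2
  ∂f/∂y = 0
  ∂f/∂z = -6*x*z.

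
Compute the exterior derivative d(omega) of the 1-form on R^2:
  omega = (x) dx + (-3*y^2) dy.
d(omega) = 0

For a 1-form omega = sum_i f_i dx_i, the exterior derivative is
  d(omega) = sum_{i < j} (∂f_j/∂x_i - ∂f_i/∂x_j) dx_i ∧ dx_j.

Assembling: d(omega) = 0.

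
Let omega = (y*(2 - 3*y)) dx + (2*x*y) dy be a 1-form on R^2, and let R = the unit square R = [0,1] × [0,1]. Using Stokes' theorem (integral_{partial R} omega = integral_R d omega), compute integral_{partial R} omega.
integral_(partial R) omega = 2

Stokes: integral_partial_R omega = integral_R d omega with d omega = (∂Q/∂x - ∂P/∂y) dx ∧ dy.
  ∂Q/∂x = 2*y
  ∂P/∂y = 2 - 6*y
  integrand = ∂Q/∂x - ∂P/∂y = 8*y - 2.
Integrating over R: integral_0^1 integral_0^1 (8*y - 2) dx dy = 2.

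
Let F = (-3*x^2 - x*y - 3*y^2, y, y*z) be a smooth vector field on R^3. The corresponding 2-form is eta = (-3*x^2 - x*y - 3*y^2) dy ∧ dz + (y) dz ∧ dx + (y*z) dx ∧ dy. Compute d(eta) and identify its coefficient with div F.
d(eta) = (1 - 6*x) dx ∧ dy ∧ dz; div F = 1 - 6*x

For a 2-form in R^3 of the form above, applying d gives a 3-form with coefficient ∂P/∂x + ∂Q/∂y + ∂R/∂z:
  ∂P/∂x = -6*x - y
  ∂Q/∂y = 1
  ∂R/∂z = y
Sum = 1 - 6*x, which is exactly div F.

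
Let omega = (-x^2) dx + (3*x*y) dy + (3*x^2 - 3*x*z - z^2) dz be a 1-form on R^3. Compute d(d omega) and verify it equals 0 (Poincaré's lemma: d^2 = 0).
d(d omega) = 0

Step 1: d omega = sum_{i<j} (∂f_j/∂x_i - ∂f_i/∂x_j) dx_i ∧ dx_j:
  coeff of dx ∧ dy: 3*y
  coeff of dx ∧ dz: 6*x - 3*z
  coeff of dy ∧ dz: 0
Step 2: Apply d again to each 2-form coefficient. The only possible 3-form in R^3 is dx ∧ dy ∧ dz, with coefficient
  ∂(coeff of dy∧dz)/∂x - ∂(coeff of dx∧dz)/∂y + ∂(coeff of dx∧dy)/∂z
  = ∂/∂x (0) - ∂/∂y (6*x - 3*z) + ∂/∂z (3*y).
Each of these terms simplifies to sums of mixed partials that cancel in pairs. The result is 0 (by equality of mixed partials for smooth functions — Schwarz / Clairaut).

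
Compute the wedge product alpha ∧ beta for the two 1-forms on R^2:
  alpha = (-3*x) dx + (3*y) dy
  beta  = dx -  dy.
alpha ∧ beta = (3*x - 3*y) dx ∧ dy

Distribute the wedge, using dx_i ∧ dx_j = -dx_j ∧ dx_i and dx_i ∧ dx_i = 0. For each pair (i, j) with i < j, the coefficient of dx_i ∧ dx_j in alpha ∧ beta is (alpha_i * beta_j - alpha_j * beta_i). Collecting: alpha ∧ beta = (3*x - 3*y) dx ∧ dy.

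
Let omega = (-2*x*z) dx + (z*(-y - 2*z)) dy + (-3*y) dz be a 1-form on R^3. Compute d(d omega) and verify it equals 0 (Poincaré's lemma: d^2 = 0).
d(d omega) = 0

Step 1: d omega = sum_{i<j} (∂f_j/∂x_i - ∂f_i/∂x_j) dx_i ∧ dx_j:
  coeff of dx ∧ dy: 0
  coeff of dx ∧ dz: 2*x
  coeff of dy ∧ dz: y + 4*z - 3
Step 2: Apply d again to each 2-form coefficient. The only possible 3-form in R^3 is dx ∧ dy ∧ dz, with coefficient
  ∂(coeff of dy∧dz)/∂x - ∂(coeff of dx∧dz)/∂y + ∂(coeff of dx∧dy)/∂z
  = ∂/∂x (y + 4*z - 3) - ∂/∂y (2*x) + ∂/∂z (0).
Each of these terms simplifies to sums of mixed partials that cancel in pairs. The result is 0 (by equality of mixed partials for smooth functions — Schwarz / Clairaut).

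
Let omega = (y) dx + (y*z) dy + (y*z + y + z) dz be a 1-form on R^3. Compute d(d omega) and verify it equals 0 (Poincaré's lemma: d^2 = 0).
d(d omega) = 0

Step 1: d omega = sum_{i<j} (∂f_j/∂x_i - ∂f_i/∂x_j) dx_i ∧ dx_j:
  coeff of dx ∧ dy: -1
  coeff of dx ∧ dz: 0
  coeff of dy ∧ dz: -y + z + 1
Step 2: Apply d again to each 2-form coefficient. The only possible 3-form in R^3 is dx ∧ dy ∧ dz, with coefficient
  ∂(coeff of dy∧dz)/∂x - ∂(coeff of dx∧dz)/∂y + ∂(coeff of dx∧dy)/∂z
  = ∂/∂x (-y + z + 1) - ∂/∂y (0) + ∂/∂z (-1).
Each of these terms simplifies to sums of mixed partials that cancel in pairs. The result is 0 (by equality of mixed partials for smooth functions — Schwarz / Clairaut).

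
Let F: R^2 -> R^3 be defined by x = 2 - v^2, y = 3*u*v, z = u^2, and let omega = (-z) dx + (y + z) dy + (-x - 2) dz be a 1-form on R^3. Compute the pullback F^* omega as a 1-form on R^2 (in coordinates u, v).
F^* omega = (u*(3*u*v + 11*v^2 - 8)) du + (u^2*(3*u + 11*v)) dv

Using F^*(f dg) = (f ∘ F) d(g ∘ F), substitute each coordinate x_i by F_i(u, v) in f_i, and replace dx_i by d F_i = (∂F_i/∂u) du + (∂F_i/∂v) dv.
  For the x component: f_1(F) = -u^2; d F_1 = (0) du + (-2*v) dv
  For the y component: f_2(F) = u*(u + 3*v); d F_2 = (3*v) du + (3*u) dv
  For the z component: f_3(F) = v^2 - 4; d F_3 = (2*u) du + (0) dv
Combining and collecting du, dv coefficients:
  coeff of du: u*(3*u*v + 11*v^2 - 8)
  coeff of dv: u^2*(3*u + 11*v)
F^* omega = (u*(3*u*v + 11*v^2 - 8)) du + (u^2*(3*u + 11*v)) dv.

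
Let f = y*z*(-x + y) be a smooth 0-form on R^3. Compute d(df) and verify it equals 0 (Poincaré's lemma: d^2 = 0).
d(df) = 0

Step 1: df = sum_i (∂f/∂x_i) dx_i = (-y*z) dx + (z*(-x + 2*y)) dy + (y*(-x + y)) dz.
Step 2: Apply d again. Using the 1-form formula, the coefficient of dx ∧ dy in d(df) is ∂^2 f/∂x ∂y - ∂^2 f/∂y ∂x = (-z) - (-z) = 0 (equality of mixed partials for smooth f).
Similarly for dx ∧ dz and dy ∧ dz — all coefficients vanish. So d(df) = 0.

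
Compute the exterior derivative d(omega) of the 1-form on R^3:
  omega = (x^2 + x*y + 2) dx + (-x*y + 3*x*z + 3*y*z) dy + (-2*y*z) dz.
d(omega) = (-x - y + 3*z) dx ∧ dy + (-3*x - 3*y - 2*z) dy ∧ dz

For a 1-form omega = sum_i f_i dx_i, the exterior derivative is
  d(omega) = sum_{i < j} (∂f_j/∂x_i - ∂f_i/∂x_j) dx_i ∧ dx_j.
  coefficient of dx ∧ dy: ∂f_2/∂x - ∂f_1/∂y = ∂(-x*y + 3*x*z + 3*y*z)/∂x - ∂(x^2 + x*y + 2)/∂y = -x - y + 3*z
  coefficient of dy ∧ dz: ∂f_3/∂y - ∂f_2/∂z = ∂(-2*y*z)/∂y - ∂(-x*y + 3*x*z + 3*y*z)/∂z = -3*x - 3*y - 2*z
Assembling: d(omega) = (-x - y + 3*z) dx ∧ dy + (-3*x - 3*y - 2*z) dy ∧ dz.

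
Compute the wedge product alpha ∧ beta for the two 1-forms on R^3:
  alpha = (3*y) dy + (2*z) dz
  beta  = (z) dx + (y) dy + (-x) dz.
alpha ∧ beta = (-3*y*z) dx ∧ dy + (-y*(3*x + 2*z)) dy ∧ dz + (-2*z^2) dx ∧ dz

Distribute the wedge, using dx_i ∧ dx_j = -dx_j ∧ dx_i and dx_i ∧ dx_i = 0. For each pair (i, j) with i < j, the coefficient of dx_i ∧ dx_j in alpha ∧ beta is (alpha_i * beta_j - alpha_j * beta_i). Collecting: alpha ∧ beta = (-3*y*z) dx ∧ dy + (-y*(3*x + 2*z)) dy ∧ dz + (-2*z^2) dx ∧ dz.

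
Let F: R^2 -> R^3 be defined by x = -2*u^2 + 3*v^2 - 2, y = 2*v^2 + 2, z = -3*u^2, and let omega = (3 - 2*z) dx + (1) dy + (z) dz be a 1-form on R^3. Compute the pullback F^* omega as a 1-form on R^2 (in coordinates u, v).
F^* omega = (6*u*(-u^2 - 2)) du + (2*v*(18*u^2 + 11)) dv

Using F^*(f dg) = (f ∘ F) d(g ∘ F), substitute each coordinate x_i by F_i(u, v) in f_i, and replace dx_i by d F_i = (∂F_i/∂u) du + (∂F_i/∂v) dv.
  For the x component: f_1(F) = 6*u^2 + 3; d F_1 = (-4*u) du + (6*v) dv
  For the y component: f_2(F) = 1; d F_2 = (0) du + (4*v) dv
  For the z component: f_3(F) = -3*u^2; d F_3 = (-6*u) du + (0) dv
Combining and collecting du, dv coefficients:
  coeff of du: 6*u*(-u^2 - 2)
  coeff of dv: 2*v*(18*u^2 + 11)
F^* omega = (6*u*(-u^2 - 2)) du + (2*v*(18*u^2 + 11)) dv.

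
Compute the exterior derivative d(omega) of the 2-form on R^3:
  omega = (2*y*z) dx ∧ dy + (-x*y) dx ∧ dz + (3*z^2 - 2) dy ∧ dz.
d(omega) = (x + 2*y) dx ∧ dy ∧ dz

For a 2-form omega = sum_{i<j} g_{ij} dx_i ∧ dx_j, the exterior derivative is
  d(omega) = sum_{i<j} d(g_{ij}) ∧ dx_i ∧ dx_j = sum_{i<j, k} (∂g_{ij}/∂x_k) dx_k ∧ dx_i ∧ dx_j.
Expand each term, using dx_k ∧ dx_i ∧ dx_j = sgn(permutation) dx_{(a)} ∧ dx_{(b)} ∧ dx_{(c)} with (a < b < c) sorted:
  d(2*y*z) includes (∂/∂z)(2*y*z) dz = (2*y) dz, which multiplied by dx ∧ dy gives (2*y) dx ∧ dy ∧ dz
  d(-x*y) includes (∂/∂y)(-x*y) dy = (-x) dy, which multiplied by dx ∧ dz gives (x) dx ∧ dy ∧ dz
Collecting like 3-forms: d(omega) = (x + 2*y) dx ∧ dy ∧ dz.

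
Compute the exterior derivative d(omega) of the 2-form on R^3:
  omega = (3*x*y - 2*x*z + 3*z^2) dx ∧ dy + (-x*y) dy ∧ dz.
d(omega) = (-2*x - y + 6*z) dx ∧ dy ∧ dz

For a 2-form omega = sum_{i<j} g_{ij} dx_i ∧ dx_j, the exterior derivative is
  d(omega) = sum_{i<j} d(g_{ij}) ∧ dx_i ∧ dx_j = sum_{i<j, k} (∂g_{ij}/∂x_k) dx_k ∧ dx_i ∧ dx_j.
Expand each term, using dx_k ∧ dx_i ∧ dx_j = sgn(permutation) dx_{(a)} ∧ dx_{(b)} ∧ dx_{(c)} with (a < b < c) sorted:
  d(3*x*y - 2*x*z + 3*z^2) includes (∂/∂z)(3*x*y - 2*x*z + 3*z^2) dz = (-2*x + 6*z) dz, which multiplied by dx ∧ dy gives (-2*x + 6*z) dx ∧ dy ∧ dz
  d(-x*y) includes (∂/∂x)(-x*y) dx = (-y) dx, which multiplied by dy ∧ dz gives (-y) dx ∧ dy ∧ dz
Collecting like 3-forms: d(omega) = (-2*x - y + 6*z) dx ∧ dy ∧ dz.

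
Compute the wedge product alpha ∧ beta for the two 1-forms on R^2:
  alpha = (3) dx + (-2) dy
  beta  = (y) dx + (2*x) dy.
alpha ∧ beta = (6*x + 2*y) dx ∧ dy

Distribute the wedge, using dx_i ∧ dx_j = -dx_j ∧ dx_i and dx_i ∧ dx_i = 0. For each pair (i, j) with i < j, the coefficient of dx_i ∧ dx_j in alpha ∧ beta is (alpha_i * beta_j - alpha_j * beta_i). Collecting: alpha ∧ beta = (6*x + 2*y) dx ∧ dy.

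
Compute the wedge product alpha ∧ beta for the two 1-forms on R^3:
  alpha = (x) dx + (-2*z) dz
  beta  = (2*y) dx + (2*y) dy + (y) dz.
alpha ∧ beta = (2*x*y) dx ∧ dy + (y*(x + 4*z)) dx ∧ dz + (4*y*z) dy ∧ dz

Distribute the wedge, using dx_i ∧ dx_j = -dx_j ∧ dx_i and dx_i ∧ dx_i = 0. For each pair (i, j) with i < j, the coefficient of dx_i ∧ dx_j in alpha ∧ beta is (alpha_i * beta_j - alpha_j * beta_i). Collecting: alpha ∧ beta = (2*x*y) dx ∧ dy + (y*(x + 4*z)) dx ∧ dz + (4*y*z) dy ∧ dz.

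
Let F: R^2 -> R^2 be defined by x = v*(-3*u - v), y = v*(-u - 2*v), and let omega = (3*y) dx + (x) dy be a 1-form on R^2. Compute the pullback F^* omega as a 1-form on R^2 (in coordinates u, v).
F^* omega = (v^2*(12*u + 19*v)) du + (v*(12*u^2 + 37*u*v + 16*v^2)) dv

Using F^*(f dg) = (f ∘ F) d(g ∘ F), substitute each coordinate x_i by F_i(u, v) in f_i, and replace dx_i by d F_i = (∂F_i/∂u) du + (∂F_i/∂v) dv.
  For the x component: f_1(F) = 3*v*(-u - 2*v); d F_1 = (-3*v) du + (-3*u - 2*v) dv
  For the y component: f_2(F) = v*(-3*u - v); d F_2 = (-v) du + (-u - 4*v) dv
Combining and collecting du, dv coefficients:
  coeff of du: v^2*(12*u + 19*v)
  coeff of dv: v*(12*u^2 + 37*u*v + 16*v^2)
F^* omega = (v^2*(12*u + 19*v)) du + (v*(12*u^2 + 37*u*v + 16*v^2)) dv.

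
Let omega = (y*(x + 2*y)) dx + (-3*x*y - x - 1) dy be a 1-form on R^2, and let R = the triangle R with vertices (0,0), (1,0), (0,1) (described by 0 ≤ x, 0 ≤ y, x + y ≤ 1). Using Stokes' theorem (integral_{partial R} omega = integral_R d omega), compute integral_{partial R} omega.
integral_(partial R) omega = -11/6

Stokes: integral_partial_R omega = integral_R d omega with d omega = (∂Q/∂x - ∂P/∂y) dx ∧ dy.
  ∂Q/∂x = -3*y - 1
  ∂P/∂y = x + 4*y
  integrand = ∂Q/∂x - ∂P/∂y = -x - 7*y - 1.
Integrating over R: integral_0^1 integral_0^{1-x} (-x - 7*y - 1) dy dx = -11/6.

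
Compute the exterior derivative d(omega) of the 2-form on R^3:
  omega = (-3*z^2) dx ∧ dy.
d(omega) = (-6*z) dx ∧ dy ∧ dz

For a 2-form omega = sum_{i<j} g_{ij} dx_i ∧ dx_j, the exterior derivative is
  d(omega) = sum_{i<j} d(g_{ij}) ∧ dx_i ∧ dx_j = sum_{i<j, k} (∂g_{ij}/∂x_k) dx_k ∧ dx_i ∧ dx_j.
Expand each term, using dx_k ∧ dx_i ∧ dx_j = sgn(permutation) dx_{(a)} ∧ dx_{(b)} ∧ dx_{(c)} with (a < b < c) sorted:
  d(-3*z^2) includes (∂/∂z)(-3*z^2) dz = (-6*z) dz, which multiplied by dx ∧ dy gives (-6*z) dx ∧ dy ∧ dz
Collecting like 3-forms: d(omega) = (-6*z) dx ∧ dy ∧ dz.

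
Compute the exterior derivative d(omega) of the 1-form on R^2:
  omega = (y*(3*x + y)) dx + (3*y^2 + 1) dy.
d(omega) = (-3*x - 2*y) dx ∧ dy

For a 1-form omega = sum_i f_i dx_i, the exterior derivative is
  d(omega) = sum_{i < j} (∂f_j/∂x_i - ∂f_i/∂x_j) dx_i ∧ dx_j.
  coefficient of dx ∧ dy: ∂f_2/∂x - ∂f_1/∂y = ∂(3*y^2 + 1)/∂x - ∂(y*(3*x + y))/∂y = -3*x - 2*y
Assembling: d(omega) = (-3*x - 2*y) dx ∧ dy.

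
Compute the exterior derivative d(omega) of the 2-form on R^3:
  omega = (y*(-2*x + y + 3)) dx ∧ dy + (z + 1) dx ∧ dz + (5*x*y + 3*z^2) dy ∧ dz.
d(omega) = (5*y) dx ∧ dy ∧ dz

For a 2-form omega = sum_{i<j} g_{ij} dx_i ∧ dx_j, the exterior derivative is
  d(omega) = sum_{i<j} d(g_{ij}) ∧ dx_i ∧ dx_j = sum_{i<j, k} (∂g_{ij}/∂x_k) dx_k ∧ dx_i ∧ dx_j.
Expand each term, using dx_k ∧ dx_i ∧ dx_j = sgn(permutation) dx_{(a)} ∧ dx_{(b)} ∧ dx_{(c)} with (a < b < c) sorted:
  d(5*x*y + 3*z^2) includes (∂/∂x)(5*x*y + 3*z^2) dx = (5*y) dx, which multiplied by dy ∧ dz gives (5*y) dx ∧ dy ∧ dz
Collecting like 3-forms: d(omega) = (5*y) dx ∧ dy ∧ dz.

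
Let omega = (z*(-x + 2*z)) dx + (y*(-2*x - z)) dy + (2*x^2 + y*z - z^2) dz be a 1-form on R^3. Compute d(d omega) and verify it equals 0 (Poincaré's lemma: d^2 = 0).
d(d omega) = 0

Step 1: d omega = sum_{i<j} (∂f_j/∂x_i - ∂f_i/∂x_j) dx_i ∧ dx_j:
  coeff of dx ∧ dy: -2*y
  coeff of dx ∧ dz: 5*x - 4*z
  coeff of dy ∧ dz: y + z
Step 2: Apply d again to each 2-form coefficient. The only possible 3-form in R^3 is dx ∧ dy ∧ dz, with coefficient
  ∂(coeff of dy∧dz)/∂x - ∂(coeff of dx∧dz)/∂y + ∂(coeff of dx∧dy)/∂z
  = ∂/∂x (y + z) - ∂/∂y (5*x - 4*z) + ∂/∂z (-2*y).
Each of these terms simplifies to sums of mixed partials that cancel in pairs. The result is 0 (by equality of mixed partials for smooth functions — Schwarz / Clairaut).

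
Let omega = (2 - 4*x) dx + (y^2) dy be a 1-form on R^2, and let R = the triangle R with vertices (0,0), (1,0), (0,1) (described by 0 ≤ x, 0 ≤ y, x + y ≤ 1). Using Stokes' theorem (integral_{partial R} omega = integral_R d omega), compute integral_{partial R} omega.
integral_(partial R) omega = 0

Stokes: integral_partial_R omega = integral_R d omega with d omega = (∂Q/∂x - ∂P/∂y) dx ∧ dy.
  ∂Q/∂x = 0
  ∂P/∂y = 0
  integrand = ∂Q/∂x - ∂P/∂y = 0.
Integrating over R: integral_0^1 integral_0^{1-x} (0) dy dx = 0.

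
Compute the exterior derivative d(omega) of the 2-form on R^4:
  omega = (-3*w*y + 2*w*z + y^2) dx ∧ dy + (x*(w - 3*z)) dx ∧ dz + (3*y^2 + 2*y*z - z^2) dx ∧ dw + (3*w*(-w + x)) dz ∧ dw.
d(omega) = (2*w) dx ∧ dy ∧ dz + (-9*y) dx ∧ dy ∧ dw + (3*w + x - 2*y + 2*z) dx ∧ dz ∧ dw

For a 2-form omega = sum_{i<j} g_{ij} dx_i ∧ dx_j, the exterior derivative is
  d(omega) = sum_{i<j} d(g_{ij}) ∧ dx_i ∧ dx_j = sum_{i<j, k} (∂g_{ij}/∂x_k) dx_k ∧ dx_i ∧ dx_j.
Expand each term, using dx_k ∧ dx_i ∧ dx_j = sgn(permutation) dx_{(a)} ∧ dx_{(b)} ∧ dx_{(c)} with (a < b < c) sorted:
  d(-3*w*y + 2*w*z + y^2) includes (∂/∂z)(-3*w*y + 2*w*z + y^2) dz = (2*w) dz, which multiplied by dx ∧ dy gives (2*w) dx ∧ dy ∧ dz
  d(-3*w*y + 2*w*z + y^2) includes (∂/∂w)(-3*w*y + 2*w*z + y^2) dw = (-3*y + 2*z) dw, which multiplied by dx ∧ dy gives (-3*y + 2*z) dx ∧ dy ∧ dw
  d(x*(w - 3*z)) includes (∂/∂w)(x*(w - 3*z)) dw = (x) dw, which multiplied by dx ∧ dz gives (x) dx ∧ dz ∧ dw
  d(3*y^2 + 2*y*z - z^2) includes (∂/∂y)(3*y^2 + 2*y*z - z^2) dy = (6*y + 2*z) dy, which multiplied by dx ∧ dw gives (-6*y - 2*z) dx ∧ dy ∧ dw
  d(3*y^2 + 2*y*z - z^2) includes (∂/∂z)(3*y^2 + 2*y*z - z^2) dz = (2*y - 2*z) dz, which multiplied by dx ∧ dw gives (-2*y + 2*z) dx ∧ dz ∧ dw
  d(3*w*(-w + x)) includes (∂/∂x)(3*w*(-w + x)) dx = (3*w) dx, which multiplied by dz ∧ dw gives (3*w) dx ∧ dz ∧ dw
Collecting like 3-forms: d(omega) = (2*w) dx ∧ dy ∧ dz + (-9*y) dx ∧ dy ∧ dw + (3*w + x - 2*y + 2*z) dx ∧ dz ∧ dw.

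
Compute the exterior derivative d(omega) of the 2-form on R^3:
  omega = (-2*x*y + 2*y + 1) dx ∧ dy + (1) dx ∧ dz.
d(omega) = 0

For a 2-form omega = sum_{i<j} g_{ij} dx_i ∧ dx_j, the exterior derivative is
  d(omega) = sum_{i<j} d(g_{ij}) ∧ dx_i ∧ dx_j = sum_{i<j, k} (∂g_{ij}/∂x_k) dx_k ∧ dx_i ∧ dx_j.
Expand each term, using dx_k ∧ dx_i ∧ dx_j = sgn(permutation) dx_{(a)} ∧ dx_{(b)} ∧ dx_{(c)} with (a < b < c) sorted:

Collecting like 3-forms: d(omega) = 0.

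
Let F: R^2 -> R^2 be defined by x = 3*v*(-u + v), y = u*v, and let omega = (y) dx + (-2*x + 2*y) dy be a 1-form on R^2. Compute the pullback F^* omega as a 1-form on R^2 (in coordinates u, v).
F^* omega = (v^2*(5*u - 6*v)) du + (5*u^2*v) dv

Using F^*(f dg) = (f ∘ F) d(g ∘ F), substitute each coordinate x_i by F_i(u, v) in f_i, and replace dx_i by d F_i = (∂F_i/∂u) du + (∂F_i/∂v) dv.
  For the x component: f_1(F) = u*v; d F_1 = (-3*v) du + (-3*u + 6*v) dv
  For the y component: f_2(F) = 2*v*(4*u - 3*v); d F_2 = (v) du + (u) dv
Combining and collecting du, dv coefficients:
  coeff of du: v^2*(5*u - 6*v)
  coeff of dv: 5*u^2*v
F^* omega = (v^2*(5*u - 6*v)) du + (5*u^2*v) dv.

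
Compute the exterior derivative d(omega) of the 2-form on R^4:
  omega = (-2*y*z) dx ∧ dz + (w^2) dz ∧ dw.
d(omega) = (2*z) dx ∧ dy ∧ dz

For a 2-form omega = sum_{i<j} g_{ij} dx_i ∧ dx_j, the exterior derivative is
  d(omega) = sum_{i<j} d(g_{ij}) ∧ dx_i ∧ dx_j = sum_{i<j, k} (∂g_{ij}/∂x_k) dx_k ∧ dx_i ∧ dx_j.
Expand each term, using dx_k ∧ dx_i ∧ dx_j = sgn(permutation) dx_{(a)} ∧ dx_{(b)} ∧ dx_{(c)} with (a < b < c) sorted:
  d(-2*y*z) includes (∂/∂y)(-2*y*z) dy = (-2*z) dy, which multiplied by dx ∧ dz gives (2*z) dx ∧ dy ∧ dz
Collecting like 3-forms: d(omega) = (2*z) dx ∧ dy ∧ dz.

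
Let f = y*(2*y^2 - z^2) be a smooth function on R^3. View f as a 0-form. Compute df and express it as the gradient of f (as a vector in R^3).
df = (0) dx + (6*y^2 - z^2) dy + (-2*y*z) dz; grad f = (0, 6*y^2 - z^2, -2*y*z)

For a 0-form f, d f = (∂f/∂x) dx + (∂f/∂y) dy + (∂f/∂z) dz. The components of the vector representation are exactly the entries of grad f in Cartesian coordinates:
  ∂f/∂x = 0
  ∂f/∂y = 6*y^2 - z^2
  ∂f/∂z = -2*y*z.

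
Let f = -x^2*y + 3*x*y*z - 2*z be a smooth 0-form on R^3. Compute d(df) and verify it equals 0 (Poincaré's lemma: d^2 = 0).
d(df) = 0

Step 1: df = sum_i (∂f/∂x_i) dx_i = (y*(-2*x + 3*z)) dx + (x*(-x + 3*z)) dy + (3*x*y - 2) dz.
Step 2: Apply d again. Using the 1-form formula, the coefficient of dx ∧ dy in d(df) is ∂^2 f/∂x ∂y - ∂^2 f/∂y ∂x = (-2*x + 3*z) - (-2*x + 3*z) = 0 (equality of mixed partials for smooth f).
Similarly for dx ∧ dz and dy ∧ dz — all coefficients vanish. So d(df) = 0.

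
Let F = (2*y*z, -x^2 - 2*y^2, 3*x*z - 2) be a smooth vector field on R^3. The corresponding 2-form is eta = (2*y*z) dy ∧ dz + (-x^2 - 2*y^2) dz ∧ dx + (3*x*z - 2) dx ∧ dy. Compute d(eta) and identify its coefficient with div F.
d(eta) = (3*x - 4*y) dx ∧ dy ∧ dz; div F = 3*x - 4*y

For a 2-form in R^3 of the form above, applying d gives a 3-form with coefficient ∂P/∂x + ∂Q/∂y + ∂R/∂z:
  ∂P/∂x = 0
  ∂Q/∂y = -4*y
  ∂R/∂z = 3*x
Sum = 3*x - 4*y, which is exactly div F.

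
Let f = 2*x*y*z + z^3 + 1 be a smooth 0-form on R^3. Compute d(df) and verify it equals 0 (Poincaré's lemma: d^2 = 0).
d(df) = 0

Step 1: df = sum_i (∂f/∂x_i) dx_i = (2*y*z) dx + (2*x*z) dy + (2*x*y + 3*z^2) dz.
Step 2: Apply d again. Using the 1-form formula, the coefficient of dx ∧ dy in d(df) is ∂^2 f/∂x ∂y - ∂^2 f/∂y ∂x = (2*z) - (2*z) = 0 (equality of mixed partials for smooth f).
Similarly for dx ∧ dz and dy ∧ dz — all coefficients vanish. So d(df) = 0.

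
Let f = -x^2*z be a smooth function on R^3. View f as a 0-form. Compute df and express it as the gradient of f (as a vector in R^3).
df = (-2*x*z) dx + (0) dy + (-x^2) dz; grad f = (-2*x*z, 0, -x^2)

For a 0-form f, d f = (∂f/∂x) dx + (∂f/∂y) dy + (∂f/∂z) dz. The components of the vector representation are exactly the entries of grad f in Cartesian coordinates:
  ∂f/∂x = -2*x*z
  ∂f/∂y = 0
  ∂f/∂z = -x^2.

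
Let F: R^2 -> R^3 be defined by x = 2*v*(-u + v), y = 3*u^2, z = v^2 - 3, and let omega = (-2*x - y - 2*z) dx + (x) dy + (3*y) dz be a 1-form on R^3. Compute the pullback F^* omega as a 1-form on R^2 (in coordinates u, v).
F^* omega = (2*v*(-3*u^2 + 2*u*v + 6*v^2 - 6)) du + (6*u^3 - 2*u^2*v + 28*u*v^2 - 12*u - 24*v^3 + 24*v) dv

Using F^*(f dg) = (f ∘ F) d(g ∘ F), substitute each coordinate x_i by F_i(u, v) in f_i, and replace dx_i by d F_i = (∂F_i/∂u) du + (∂F_i/∂v) dv.
  For the x component: f_1(F) = -3*u^2 + 4*u*v - 6*v^2 + 6; d F_1 = (-2*v) du + (-2*u + 4*v) dv
  For the y component: f_2(F) = 2*v*(-u + v); d F_2 = (6*u) du + (0) dv
  For the z component: f_3(F) = 9*u^2; d F_3 = (0) du + (2*v) dv
Combining and collecting du, dv coefficients:
  coeff of du: 2*v*(-3*u^2 + 2*u*v + 6*v^2 - 6)
  coeff of dv: 6*u^3 - 2*u^2*v + 28*u*v^2 - 12*u - 24*v^3 + 24*v
F^* omega = (2*v*(-3*u^2 + 2*u*v + 6*v^2 - 6)) du + (6*u^3 - 2*u^2*v + 28*u*v^2 - 12*u - 24*v^3 + 24*v) dv.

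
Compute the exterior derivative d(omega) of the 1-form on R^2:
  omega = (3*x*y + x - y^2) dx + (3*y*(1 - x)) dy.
d(omega) = (-3*x - y) dx ∧ dy

For a 1-form omega = sum_i f_i dx_i, the exterior derivative is
  d(omega) = sum_{i < j} (∂f_j/∂x_i - ∂f_i/∂x_j) dx_i ∧ dx_j.
  coefficient of dx ∧ dy: ∂f_2/∂x - ∂f_1/∂y = ∂(3*y*(1 - x))/∂x - ∂(3*x*y + x - y^2)/∂y = -3*x - y
Assembling: d(omega) = (-3*x - y) dx ∧ dy.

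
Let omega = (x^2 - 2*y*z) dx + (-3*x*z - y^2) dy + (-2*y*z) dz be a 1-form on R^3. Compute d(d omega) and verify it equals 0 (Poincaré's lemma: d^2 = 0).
d(d omega) = 0

Step 1: d omega = sum_{i<j} (∂f_j/∂x_i - ∂f_i/∂x_j) dx_i ∧ dx_j:
  coeff of dx ∧ dy: -z
  coeff of dx ∧ dz: 2*y
  coeff of dy ∧ dz: 3*x - 2*z
Step 2: Apply d again to each 2-form coefficient. The only possible 3-form in R^3 is dx ∧ dy ∧ dz, with coefficient
  ∂(coeff of dy∧dz)/∂x - ∂(coeff of dx∧dz)/∂y + ∂(coeff of dx∧dy)/∂z
  = ∂/∂x (3*x - 2*z) - ∂/∂y (2*y) + ∂/∂z (-z).
Each of these terms simplifies to sums of mixed partials that cancel in pairs. The result is 0 (by equality of mixed partials for smooth functions — Schwarz / Clairaut).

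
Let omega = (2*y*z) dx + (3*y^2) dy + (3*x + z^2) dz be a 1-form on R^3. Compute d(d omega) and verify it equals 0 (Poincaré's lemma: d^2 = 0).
d(d omega) = 0

Step 1: d omega = sum_{i<j} (∂f_j/∂x_i - ∂f_i/∂x_j) dx_i ∧ dx_j:
  coeff of dx ∧ dy: -2*z
  coeff of dx ∧ dz: 3 - 2*y
  coeff of dy ∧ dz: 0
Step 2: Apply d again to each 2-form coefficient. The only possible 3-form in R^3 is dx ∧ dy ∧ dz, with coefficient
  ∂(coeff of dy∧dz)/∂x - ∂(coeff of dx∧dz)/∂y + ∂(coeff of dx∧dy)/∂z
  = ∂/∂x (0) - ∂/∂y (3 - 2*y) + ∂/∂z (-2*z).
Each of these terms simplifies to sums of mixed partials that cancel in pairs. The result is 0 (by equality of mixed partials for smooth functions — Schwarz / Clairaut).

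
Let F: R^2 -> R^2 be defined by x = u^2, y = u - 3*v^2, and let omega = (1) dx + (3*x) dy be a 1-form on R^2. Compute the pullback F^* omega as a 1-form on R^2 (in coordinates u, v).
F^* omega = (u*(3*u + 2)) du + (-18*u^2*v) dv

Using F^*(f dg) = (f ∘ F) d(g ∘ F), substitute each coordinate x_i by F_i(u, v) in f_i, and replace dx_i by d F_i = (∂F_i/∂u) du + (∂F_i/∂v) dv.
  For the x component: f_1(F) = 1; d F_1 = (2*u) du + (0) dv
  For the y component: f_2(F) = 3*u^2; d F_2 = (1) du + (-6*v) dv
Combining and collecting du, dv coefficients:
  coeff of du: u*(3*u + 2)
  coeff of dv: -18*u^2*v
F^* omega = (u*(3*u + 2)) du + (-18*u^2*v) dv.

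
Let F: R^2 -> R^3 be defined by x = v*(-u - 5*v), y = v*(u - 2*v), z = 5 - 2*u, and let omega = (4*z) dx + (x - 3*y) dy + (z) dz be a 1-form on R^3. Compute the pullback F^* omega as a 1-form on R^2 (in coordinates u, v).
F^* omega = (-4*u*v^2 + 8*u*v + 4*u + v^3 - 20*v - 10) du + (-4*u^2*v + 8*u^2 + 17*u*v^2 + 80*u*v - 20*u - 4*v^3 - 200*v) dv

Using F^*(f dg) = (f ∘ F) d(g ∘ F), substitute each coordinate x_i by F_i(u, v) in f_i, and replace dx_i by d F_i = (∂F_i/∂u) du + (∂F_i/∂v) dv.
  For the x component: f_1(F) = 20 - 8*u; d F_1 = (-v) du + (-u - 10*v) dv
  For the y component: f_2(F) = v*(-4*u + v); d F_2 = (v) du + (u - 4*v) dv
  For the z component: f_3(F) = 5 - 2*u; d F_3 = (-2) du + (0) dv
Combining and collecting du, dv coefficients:
  coeff of du: -4*u*v^2 + 8*u*v + 4*u + v^3 - 20*v - 10
  coeff of dv: -4*u^2*v + 8*u^2 + 17*u*v^2 + 80*u*v - 20*u - 4*v^3 - 200*v
F^* omega = (-4*u*v^2 + 8*u*v + 4*u + v^3 - 20*v - 10) du + (-4*u^2*v + 8*u^2 + 17*u*v^2 + 80*u*v - 20*u - 4*v^3 - 200*v) dv.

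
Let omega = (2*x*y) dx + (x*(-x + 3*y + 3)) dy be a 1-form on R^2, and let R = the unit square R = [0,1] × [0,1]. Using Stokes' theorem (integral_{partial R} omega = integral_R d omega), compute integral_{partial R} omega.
integral_(partial R) omega = 5/2

Stokes: integral_partial_R omega = integral_R d omega with d omega = (∂Q/∂x - ∂P/∂y) dx ∧ dy.
  ∂Q/∂x = -2*x + 3*y + 3
  ∂P/∂y = 2*x
  integrand = ∂Q/∂x - ∂P/∂y = -4*x + 3*y + 3.
Integrating over R: integral_0^1 integral_0^1 (-4*x + 3*y + 3) dx dy = 5/2.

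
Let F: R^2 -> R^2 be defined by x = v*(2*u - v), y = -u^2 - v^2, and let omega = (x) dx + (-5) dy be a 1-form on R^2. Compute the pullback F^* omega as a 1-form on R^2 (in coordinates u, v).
F^* omega = (4*u*v^2 + 10*u - 2*v^3) du + (2*v*(2*u^2 - 3*u*v + v^2 + 5)) dv

Using F^*(f dg) = (f ∘ F) d(g ∘ F), substitute each coordinate x_i by F_i(u, v) in f_i, and replace dx_i by d F_i = (∂F_i/∂u) du + (∂F_i/∂v) dv.
  For the x component: f_1(F) = v*(2*u - v); d F_1 = (2*v) du + (2*u - 2*v) dv
  For the y component: f_2(F) = -5; d F_2 = (-2*u) du + (-2*v) dv
Combining and collecting du, dv coefficients:
  coeff of du: 4*u*v^2 + 10*u - 2*v^3
  coeff of dv: 2*v*(2*u^2 - 3*u*v + v^2 + 5)
F^* omega = (4*u*v^2 + 10*u - 2*v^3) du + (2*v*(2*u^2 - 3*u*v + v^2 + 5)) dv.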